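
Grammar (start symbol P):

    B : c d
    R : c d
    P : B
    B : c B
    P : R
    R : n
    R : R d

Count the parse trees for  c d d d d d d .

Parse trees for c d d d d d d:
  [P [R [R [R [R [R [R c d] d] d] d] d] d]]

1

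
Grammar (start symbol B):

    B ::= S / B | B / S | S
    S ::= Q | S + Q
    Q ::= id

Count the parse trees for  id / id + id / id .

4

Parse trees for id / id + id / id:
  [B [S [Q id]] / [B [S [S [Q id]] + [Q id]] / [B [S [Q id]]]]]
  [B [S [Q id]] / [B [B [S [S [Q id]] + [Q id]]] / [S [Q id]]]]
  [B [B [S [Q id]] / [B [S [S [Q id]] + [Q id]]]] / [S [Q id]]]
  [B [B [B [S [Q id]]] / [S [S [Q id]] + [Q id]]] / [S [Q id]]]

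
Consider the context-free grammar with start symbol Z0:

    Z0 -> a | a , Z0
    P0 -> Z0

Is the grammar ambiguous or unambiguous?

(P0 is unreachable from Z0, so its rules don't affect L(Z0).) The reachable grammar is A → atom sep A | atom. Each atom is followed by either the separator (recurse) or end-of-string (stop) — no choice point.

Unambiguous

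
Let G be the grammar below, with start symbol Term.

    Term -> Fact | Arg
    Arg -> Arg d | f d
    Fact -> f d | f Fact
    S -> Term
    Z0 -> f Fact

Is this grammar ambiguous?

Witness: f d

Derivation 1: Term ⇒ Fact ⇒ f d
Derivation 2: Term ⇒ Arg ⇒ f d

Two distinct leftmost derivations for the same string.

Ambiguous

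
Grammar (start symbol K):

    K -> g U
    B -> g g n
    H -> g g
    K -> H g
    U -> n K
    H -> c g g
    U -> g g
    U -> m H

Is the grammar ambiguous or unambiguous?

Ambiguous

Witness: g g g

Derivation 1: K ⇒ g U ⇒ g g g
Derivation 2: K ⇒ H g ⇒ g g g

Two distinct leftmost derivations for the same string.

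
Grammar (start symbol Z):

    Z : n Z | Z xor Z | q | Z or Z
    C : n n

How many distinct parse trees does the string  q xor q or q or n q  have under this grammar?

5

Parse trees for q xor q or q or n q:
  [Z [Z q] xor [Z [Z q] or [Z [Z q] or [Z n [Z q]]]]]
  [Z [Z q] xor [Z [Z [Z q] or [Z q]] or [Z n [Z q]]]]
  [Z [Z [Z q] xor [Z q]] or [Z [Z q] or [Z n [Z q]]]]
  [Z [Z [Z q] xor [Z [Z q] or [Z q]]] or [Z n [Z q]]]
  [Z [Z [Z [Z q] xor [Z q]] or [Z q]] or [Z n [Z q]]]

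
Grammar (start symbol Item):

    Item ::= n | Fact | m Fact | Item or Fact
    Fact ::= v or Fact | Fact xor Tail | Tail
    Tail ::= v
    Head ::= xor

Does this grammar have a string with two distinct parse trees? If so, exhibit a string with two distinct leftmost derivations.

Witness: v or v

Derivation 1: Item ⇒ Fact ⇒ v or Fact ⇒ v or Tail ⇒ v or v
Derivation 2: Item ⇒ Item or Fact ⇒ Fact or Fact ⇒ Tail or Fact ⇒ v or Fact ⇒ v or Tail ⇒ v or v

Two distinct leftmost derivations for the same string.

Ambiguous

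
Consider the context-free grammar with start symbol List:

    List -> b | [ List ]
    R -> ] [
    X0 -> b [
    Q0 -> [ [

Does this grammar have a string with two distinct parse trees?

Unambiguous

(R, X0, Q0 are unreachable from List, so their rules don't affect L(List).) Each string is a nest of matched brackets around a single atom. An opening bracket forces the recursive rule; an atom forces the base rule.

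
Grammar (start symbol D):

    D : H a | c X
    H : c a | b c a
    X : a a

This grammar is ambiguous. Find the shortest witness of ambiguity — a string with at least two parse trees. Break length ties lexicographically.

length 3: c a a has 2 parse trees

Two derivations of c a a:
  D ⇒ H a ⇒ c a a
  D ⇒ c X ⇒ c a a

c a a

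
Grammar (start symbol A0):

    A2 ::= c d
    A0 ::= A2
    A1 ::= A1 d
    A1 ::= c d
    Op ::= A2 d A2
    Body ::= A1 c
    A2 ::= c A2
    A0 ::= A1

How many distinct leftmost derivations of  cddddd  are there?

Parse trees for cddddd:
  [A0 [A1 [A1 [A1 [A1 [A1 c d] d] d] d] d]]

1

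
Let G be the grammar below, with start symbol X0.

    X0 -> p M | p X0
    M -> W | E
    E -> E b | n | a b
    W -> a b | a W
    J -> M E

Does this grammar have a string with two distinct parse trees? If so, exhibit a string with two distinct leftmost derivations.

Witness: p a b

Derivation 1: X0 ⇒ p M ⇒ p W ⇒ p a b
Derivation 2: X0 ⇒ p M ⇒ p E ⇒ p a b

Two distinct leftmost derivations for the same string.

Ambiguous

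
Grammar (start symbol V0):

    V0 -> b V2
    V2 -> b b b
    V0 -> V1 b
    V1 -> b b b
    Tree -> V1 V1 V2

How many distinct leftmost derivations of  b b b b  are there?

2

Parse trees for b b b b:
  [V0 b [V2 b b b]]
  [V0 [V1 b b b] b]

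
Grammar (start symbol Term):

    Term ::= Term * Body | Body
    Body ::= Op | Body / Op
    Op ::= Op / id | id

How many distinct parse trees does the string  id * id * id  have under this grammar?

Parse trees for id * id * id:
  [Term [Term [Term [Body [Op id]]] * [Body [Op id]]] * [Body [Op id]]]

1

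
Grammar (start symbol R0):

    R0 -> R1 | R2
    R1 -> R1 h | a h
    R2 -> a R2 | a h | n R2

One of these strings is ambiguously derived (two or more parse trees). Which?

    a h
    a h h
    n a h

a h

a h: 2 trees
a h h: 1 tree
n a h: 1 tree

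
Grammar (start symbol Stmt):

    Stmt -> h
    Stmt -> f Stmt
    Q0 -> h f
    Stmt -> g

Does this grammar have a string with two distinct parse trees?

Unambiguous

(Q0 is unreachable from Stmt, so its rules don't affect L(Stmt).) Restricted to the reachable nonterminals, every rule has the form A → t or A → t B, and no two rules for the same A share a first terminal. The grammar encodes a DFA — one run per string.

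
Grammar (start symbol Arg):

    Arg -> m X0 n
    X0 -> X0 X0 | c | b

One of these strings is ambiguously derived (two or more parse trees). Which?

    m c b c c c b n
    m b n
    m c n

m c b c c c b n: 42 trees
m b n: 1 tree
m c n: 1 tree

m c b c c c b n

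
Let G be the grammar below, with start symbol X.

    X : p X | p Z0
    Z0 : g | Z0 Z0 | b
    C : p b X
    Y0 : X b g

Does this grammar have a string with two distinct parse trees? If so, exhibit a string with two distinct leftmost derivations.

Witness: p b b b

Derivation 1: X ⇒ p Z0 ⇒ p Z0 Z0 ⇒ p Z0 Z0 Z0 ⇒ p b Z0 Z0 ⇒ p b b Z0 ⇒ p b b b
Derivation 2: X ⇒ p Z0 ⇒ p Z0 Z0 ⇒ p b Z0 ⇒ p b Z0 Z0 ⇒ p b b Z0 ⇒ p b b b

Two distinct leftmost derivations for the same string.

Ambiguous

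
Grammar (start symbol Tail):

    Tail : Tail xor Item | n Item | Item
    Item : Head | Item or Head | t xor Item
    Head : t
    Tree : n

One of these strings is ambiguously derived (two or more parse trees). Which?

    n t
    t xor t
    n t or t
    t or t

n t: 1 tree
t xor t: 2 trees
n t or t: 1 tree
t or t: 1 tree

t xor t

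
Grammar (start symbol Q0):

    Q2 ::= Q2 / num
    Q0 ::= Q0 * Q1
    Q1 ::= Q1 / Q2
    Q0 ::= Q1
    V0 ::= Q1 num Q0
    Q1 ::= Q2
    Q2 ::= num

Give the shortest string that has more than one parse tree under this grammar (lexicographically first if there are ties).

length 1: no string has ≥2 trees
length 3: num / num has 2 parse trees

Two derivations of num / num:
  Q0 ⇒ Q1 ⇒ Q1 / Q2 ⇒ Q2 / Q2 ⇒ num / Q2 ⇒ num / num
  Q0 ⇒ Q1 ⇒ Q2 ⇒ Q2 / num ⇒ num / num

num / num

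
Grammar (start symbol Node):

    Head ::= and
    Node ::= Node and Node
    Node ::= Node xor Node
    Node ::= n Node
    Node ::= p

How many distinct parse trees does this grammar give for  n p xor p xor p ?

5

Parse trees for n p xor p xor p:
  [Node [Node n [Node p]] xor [Node [Node p] xor [Node p]]]
  [Node [Node [Node n [Node p]] xor [Node p]] xor [Node p]]
  [Node [Node n [Node [Node p] xor [Node p]]] xor [Node p]]
  [Node n [Node [Node p] xor [Node [Node p] xor [Node p]]]]
  [Node n [Node [Node [Node p] xor [Node p]] xor [Node p]]]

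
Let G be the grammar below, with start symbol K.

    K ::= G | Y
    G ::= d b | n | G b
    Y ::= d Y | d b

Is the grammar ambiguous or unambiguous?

Ambiguous

Witness: d b

Derivation 1: K ⇒ G ⇒ d b
Derivation 2: K ⇒ Y ⇒ d b

Two distinct leftmost derivations for the same string.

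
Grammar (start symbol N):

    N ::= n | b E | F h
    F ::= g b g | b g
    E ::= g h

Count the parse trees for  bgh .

2

Parse trees for bgh:
  [N b [E g h]]
  [N [F b g] h]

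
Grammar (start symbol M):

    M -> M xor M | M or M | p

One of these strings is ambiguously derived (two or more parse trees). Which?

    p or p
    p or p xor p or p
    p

p or p xor p or p

p or p: 1 tree
p or p xor p or p: 5 trees
p: 1 tree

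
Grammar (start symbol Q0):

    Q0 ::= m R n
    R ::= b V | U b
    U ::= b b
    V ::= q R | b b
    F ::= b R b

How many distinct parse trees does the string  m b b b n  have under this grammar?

2

Parse trees for m b b b n:
  [Q0 m [R b [V b b]] n]
  [Q0 m [R [U b b] b] n]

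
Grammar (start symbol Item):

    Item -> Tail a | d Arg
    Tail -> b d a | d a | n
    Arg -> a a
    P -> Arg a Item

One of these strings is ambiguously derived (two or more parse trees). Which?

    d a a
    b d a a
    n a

d a a

d a a: 2 trees
b d a a: 1 tree
n a: 1 tree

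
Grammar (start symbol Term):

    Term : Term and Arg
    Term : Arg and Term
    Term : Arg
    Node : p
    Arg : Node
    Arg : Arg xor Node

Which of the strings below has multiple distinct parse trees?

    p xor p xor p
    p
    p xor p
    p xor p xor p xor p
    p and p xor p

p and p xor p

p xor p xor p: 1 tree
p: 1 tree
p xor p: 1 tree
p xor p xor p xor p: 1 tree
p and p xor p: 2 trees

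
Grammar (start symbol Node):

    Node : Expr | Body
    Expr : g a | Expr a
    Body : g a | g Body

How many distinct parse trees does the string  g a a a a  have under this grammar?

Parse trees for g a a a a:
  [Node [Expr [Expr [Expr [Expr g a] a] a] a]]

1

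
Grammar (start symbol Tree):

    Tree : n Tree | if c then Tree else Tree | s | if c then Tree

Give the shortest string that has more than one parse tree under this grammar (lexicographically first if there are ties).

length 1: no string has ≥2 trees
length 2: no string has ≥2 trees
length 3: no string has ≥2 trees
length 4: no string has ≥2 trees
length 5: no string has ≥2 trees
length 6: no string has ≥2 trees
length 7: no string has ≥2 trees
length 8: no string has ≥2 trees
length 9: if c then if c then s else s has 2 parse trees

Two derivations of if c then if c then s else s:
  Tree ⇒ if c then Tree else Tree ⇒ if c then if c then Tree else Tree ⇒ if c then if c then s else Tree ⇒ if c then if c then s else s
  Tree ⇒ if c then Tree ⇒ if c then if c then Tree else Tree ⇒ if c then if c then s else Tree ⇒ if c then if c then s else s

if c then if c then s else s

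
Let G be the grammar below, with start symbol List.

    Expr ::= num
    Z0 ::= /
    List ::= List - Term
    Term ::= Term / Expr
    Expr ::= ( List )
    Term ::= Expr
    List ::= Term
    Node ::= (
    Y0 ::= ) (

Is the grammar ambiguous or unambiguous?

Unambiguous

(Z0, Node, Y0 are unreachable from List, so their rules don't affect L(List).) The grammar is stratified — List handles '-' (left-recursive), Term handles '/', Expr atoms. Each operator has a fixed associativity and precedence level, so every string has one parse.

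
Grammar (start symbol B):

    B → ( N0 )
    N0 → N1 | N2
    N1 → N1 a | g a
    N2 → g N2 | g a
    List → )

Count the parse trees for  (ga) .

2

Parse trees for (ga):
  [B ( [N0 [N1 g a]] )]
  [B ( [N0 [N2 g a]] )]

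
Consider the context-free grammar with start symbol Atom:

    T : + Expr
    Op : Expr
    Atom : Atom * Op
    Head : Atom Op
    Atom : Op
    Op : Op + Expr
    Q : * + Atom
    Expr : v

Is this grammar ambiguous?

Only Atom, Op, Expr are reachable from Atom; ignoring the rest: The grammar is stratified — Atom handles '*' (left-recursive), Op handles '+', Expr atoms. Each operator has a fixed associativity and precedence level, so every string has one parse.

Unambiguous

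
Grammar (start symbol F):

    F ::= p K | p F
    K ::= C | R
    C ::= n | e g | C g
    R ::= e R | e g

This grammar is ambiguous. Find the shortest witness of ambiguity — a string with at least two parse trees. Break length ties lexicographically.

p e g

length 2: no string has ≥2 trees
length 3: p e g has 2 parse trees

Two derivations of p e g:
  F ⇒ p K ⇒ p C ⇒ p e g
  F ⇒ p K ⇒ p R ⇒ p e g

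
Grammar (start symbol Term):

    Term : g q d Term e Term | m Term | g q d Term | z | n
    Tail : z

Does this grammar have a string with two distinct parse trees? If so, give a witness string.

Ambiguous

Witness: g q d g q d n e n

Derivation 1: Term ⇒ g q d Term e Term ⇒ g q d g q d Term e Term ⇒ g q d g q d n e Term ⇒ g q d g q d n e n
Derivation 2: Term ⇒ g q d Term ⇒ g q d g q d Term e Term ⇒ g q d g q d n e Term ⇒ g q d g q d n e n

Two distinct leftmost derivations for the same string.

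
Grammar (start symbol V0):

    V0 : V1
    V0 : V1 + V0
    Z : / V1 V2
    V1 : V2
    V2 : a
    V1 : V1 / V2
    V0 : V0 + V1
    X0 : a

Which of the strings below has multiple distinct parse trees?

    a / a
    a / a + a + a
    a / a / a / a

a / a: 1 tree
a / a + a + a: 4 trees
a / a / a / a: 1 tree

a / a + a + a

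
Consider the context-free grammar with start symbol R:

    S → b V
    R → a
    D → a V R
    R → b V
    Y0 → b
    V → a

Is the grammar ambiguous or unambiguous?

(S, D, Y0 are unreachable from R, so their rules don't affect L(R).) The reachable rules are right-linear with at most one rule per (nonterminal, next-terminal) pair. Each input token forces the next rule, so parsing is deterministic.

Unambiguous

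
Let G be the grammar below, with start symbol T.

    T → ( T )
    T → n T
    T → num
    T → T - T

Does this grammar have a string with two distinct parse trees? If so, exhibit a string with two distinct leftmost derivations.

Ambiguous

Witness: n num - num

Derivation 1: T ⇒ n T ⇒ n T - T ⇒ n num - T ⇒ n num - num
Derivation 2: T ⇒ T - T ⇒ n T - T ⇒ n num - T ⇒ n num - num

Two distinct leftmost derivations for the same string.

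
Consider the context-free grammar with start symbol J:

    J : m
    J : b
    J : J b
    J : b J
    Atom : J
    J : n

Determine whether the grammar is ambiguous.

Ambiguous

Witness: b b

Derivation 1: J ⇒ J b ⇒ b b
Derivation 2: J ⇒ b J ⇒ b b

Two distinct leftmost derivations for the same string.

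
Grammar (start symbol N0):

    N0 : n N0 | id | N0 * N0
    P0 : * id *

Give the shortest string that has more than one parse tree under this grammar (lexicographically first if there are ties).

n id * id

length 1: no string has ≥2 trees
length 2: no string has ≥2 trees
length 3: no string has ≥2 trees
length 4: n id * id has 2 parse trees

Two derivations of n id * id:
  N0 ⇒ n N0 ⇒ n N0 * N0 ⇒ n id * N0 ⇒ n id * id
  N0 ⇒ N0 * N0 ⇒ n N0 * N0 ⇒ n id * N0 ⇒ n id * id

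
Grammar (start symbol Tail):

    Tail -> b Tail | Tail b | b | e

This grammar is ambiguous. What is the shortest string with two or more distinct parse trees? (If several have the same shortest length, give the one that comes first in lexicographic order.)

length 1: no string has ≥2 trees
length 2: b b has 2 parse trees

Two derivations of b b:
  Tail ⇒ b Tail ⇒ b b
  Tail ⇒ Tail b ⇒ b b

b b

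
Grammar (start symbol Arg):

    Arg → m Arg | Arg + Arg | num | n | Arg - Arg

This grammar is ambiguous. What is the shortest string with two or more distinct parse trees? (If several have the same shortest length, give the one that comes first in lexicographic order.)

m n + n

length 1: no string has ≥2 trees
length 2: no string has ≥2 trees
length 3: no string has ≥2 trees
length 4: m n + n has 2 parse trees

Two derivations of m n + n:
  Arg ⇒ m Arg ⇒ m Arg + Arg ⇒ m n + Arg ⇒ m n + n
  Arg ⇒ Arg + Arg ⇒ m Arg + Arg ⇒ m n + Arg ⇒ m n + n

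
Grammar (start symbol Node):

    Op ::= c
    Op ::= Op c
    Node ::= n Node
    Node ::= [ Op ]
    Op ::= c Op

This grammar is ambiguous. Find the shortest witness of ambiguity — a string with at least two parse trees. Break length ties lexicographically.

[ c c ]

length 3: no string has ≥2 trees
length 4: [ c c ] has 2 parse trees

Two derivations of [ c c ]:
  Node ⇒ [ Op ] ⇒ [ Op c ] ⇒ [ c c ]
  Node ⇒ [ Op ] ⇒ [ c Op ] ⇒ [ c c ]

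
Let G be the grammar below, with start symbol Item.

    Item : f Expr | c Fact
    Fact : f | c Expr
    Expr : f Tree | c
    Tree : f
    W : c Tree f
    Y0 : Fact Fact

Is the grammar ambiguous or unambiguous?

(W, Y0 are unreachable from Item, so their rules don't affect L(Item).) The reachable rules are right-linear with at most one rule per (nonterminal, next-terminal) pair. Each input token forces the next rule, so parsing is deterministic.

Unambiguous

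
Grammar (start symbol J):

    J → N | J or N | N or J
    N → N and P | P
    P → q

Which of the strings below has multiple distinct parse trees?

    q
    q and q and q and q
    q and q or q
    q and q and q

q: 1 tree
q and q and q and q: 1 tree
q and q or q: 2 trees
q and q and q: 1 tree

q and q or q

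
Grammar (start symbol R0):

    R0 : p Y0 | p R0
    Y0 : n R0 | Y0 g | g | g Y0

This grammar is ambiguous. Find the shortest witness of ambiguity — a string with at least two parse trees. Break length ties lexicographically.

length 2: no string has ≥2 trees
length 3: p g g has 2 parse trees

Two derivations of p g g:
  R0 ⇒ p Y0 ⇒ p Y0 g ⇒ p g g
  R0 ⇒ p Y0 ⇒ p g Y0 ⇒ p g g

p g g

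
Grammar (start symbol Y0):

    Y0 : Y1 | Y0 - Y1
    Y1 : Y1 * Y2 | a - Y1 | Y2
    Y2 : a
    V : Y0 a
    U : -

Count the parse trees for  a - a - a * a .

Parse trees for a - a - a * a:
  [Y0 [Y1 [Y1 a - [Y1 a - [Y1 [Y2 a]]]] * [Y2 a]]]
  [Y0 [Y1 a - [Y1 [Y1 a - [Y1 [Y2 a]]] * [Y2 a]]]]
  [Y0 [Y1 a - [Y1 a - [Y1 [Y1 [Y2 a]] * [Y2 a]]]]]
  [Y0 [Y0 [Y1 [Y2 a]]] - [Y1 [Y1 a - [Y1 [Y2 a]]] * [Y2 a]]]
  [Y0 [Y0 [Y1 [Y2 a]]] - [Y1 a - [Y1 [Y1 [Y2 a]] * [Y2 a]]]]
  [Y0 [Y0 [Y1 a - [Y1 [Y2 a]]]] - [Y1 [Y1 [Y2 a]] * [Y2 a]]]
  [Y0 [Y0 [Y0 [Y1 [Y2 a]]] - [Y1 [Y2 a]]] - [Y1 [Y1 [Y2 a]] * [Y2 a]]]

7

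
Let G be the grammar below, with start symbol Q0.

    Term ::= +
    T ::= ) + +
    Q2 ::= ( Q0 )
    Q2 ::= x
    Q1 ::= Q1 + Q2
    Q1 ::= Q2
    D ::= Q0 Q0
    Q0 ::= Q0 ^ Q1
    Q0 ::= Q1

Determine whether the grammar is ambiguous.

Only Q0, Q1, Q2 are reachable from Q0; ignoring the rest: Q0 → Q0 ^ Q1 | Q1  ;  Q1 → Q1 + Q2 | Q2  — a left-associative chain with Q2 at the bottom. Each string factors uniquely by precedence.

Unambiguous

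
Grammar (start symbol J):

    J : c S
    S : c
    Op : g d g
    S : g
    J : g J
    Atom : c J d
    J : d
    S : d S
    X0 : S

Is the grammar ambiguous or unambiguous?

Unambiguous

Only J, S are reachable from J; ignoring the rest: Restricted to the reachable nonterminals, every rule has the form A → t or A → t B, and no two rules for the same A share a first terminal. The grammar encodes a DFA — one run per string.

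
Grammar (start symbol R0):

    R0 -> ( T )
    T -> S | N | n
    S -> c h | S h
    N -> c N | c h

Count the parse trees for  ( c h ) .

Parse trees for ( c h ):
  [R0 ( [T [S c h]] )]
  [R0 ( [T [N c h]] )]

2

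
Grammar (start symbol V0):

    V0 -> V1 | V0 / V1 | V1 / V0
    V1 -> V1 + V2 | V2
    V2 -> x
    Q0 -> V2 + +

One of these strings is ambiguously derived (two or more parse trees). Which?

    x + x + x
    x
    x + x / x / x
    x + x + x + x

x + x / x / x

x + x + x: 1 tree
x: 1 tree
x + x / x / x: 4 trees
x + x + x + x: 1 tree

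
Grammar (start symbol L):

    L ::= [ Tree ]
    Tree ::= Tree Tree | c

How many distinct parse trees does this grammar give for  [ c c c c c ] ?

14

Parse trees for [ c c c c c ] (showing first 6 of 14):
  [L [ [Tree [Tree c] [Tree [Tree c] [Tree [Tree c] [Tree [Tree c] [Tree c]]]]] ]]
  [L [ [Tree [Tree c] [Tree [Tree c] [Tree [Tree [Tree c] [Tree c]] [Tree c]]]] ]]
  [L [ [Tree [Tree c] [Tree [Tree [Tree c] [Tree c]] [Tree [Tree c] [Tree c]]]] ]]
  [L [ [Tree [Tree c] [Tree [Tree [Tree c] [Tree [Tree c] [Tree c]]] [Tree c]]] ]]
  [L [ [Tree [Tree c] [Tree [Tree [Tree [Tree c] [Tree c]] [Tree c]] [Tree c]]] ]]
  [L [ [Tree [Tree [Tree c] [Tree c]] [Tree [Tree c] [Tree [Tree c] [Tree c]]]] ]]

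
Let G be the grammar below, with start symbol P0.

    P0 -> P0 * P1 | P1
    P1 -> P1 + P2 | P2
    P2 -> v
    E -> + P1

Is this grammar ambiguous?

(E is unreachable from P0, so its rules don't affect L(P0).) This is a standard precedence ladder (P0 over P1 over P2), with each level left-recursive on its own operator ('*' at P0, '+' at P1). That structure is LR(1), hence unambiguous.

Unambiguous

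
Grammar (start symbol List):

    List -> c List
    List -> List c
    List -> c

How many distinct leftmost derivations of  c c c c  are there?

8

Parse trees for c c c c:
  [List c [List c [List c [List c]]]]
  [List c [List c [List [List c] c]]]
  [List c [List [List c [List c]] c]]
  [List c [List [List [List c] c] c]]
  [List [List c [List c [List c]]] c]
  [List [List c [List [List c] c]] c]
  [List [List [List c [List c]] c] c]
  [List [List [List [List c] c] c] c]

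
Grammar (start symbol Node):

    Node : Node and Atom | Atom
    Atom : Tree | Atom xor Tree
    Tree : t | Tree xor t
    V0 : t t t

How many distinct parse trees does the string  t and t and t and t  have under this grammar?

1

Parse trees for t and t and t and t:
  [Node [Node [Node [Node [Atom [Tree t]]] and [Atom [Tree t]]] and [Atom [Tree t]]] and [Atom [Tree t]]]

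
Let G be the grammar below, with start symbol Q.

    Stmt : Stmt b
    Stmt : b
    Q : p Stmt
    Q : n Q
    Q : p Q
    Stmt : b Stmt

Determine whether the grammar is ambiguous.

Ambiguous

Witness: p b b

Derivation 1: Q ⇒ p Stmt ⇒ p Stmt b ⇒ p b b
Derivation 2: Q ⇒ p Stmt ⇒ p b Stmt ⇒ p b b

Two distinct leftmost derivations for the same string.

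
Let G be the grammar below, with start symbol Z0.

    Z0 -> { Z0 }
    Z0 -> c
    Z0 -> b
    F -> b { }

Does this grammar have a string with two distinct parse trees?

Unambiguous

(F is unreachable from Z0, so its rules don't affect L(Z0).) Each string is a nest of matched brackets around a single atom. An opening bracket forces the recursive rule; an atom forces the base rule.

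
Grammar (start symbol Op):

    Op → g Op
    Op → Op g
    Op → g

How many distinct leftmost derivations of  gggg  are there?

8

Parse trees for gggg:
  [Op g [Op g [Op g [Op g]]]]
  [Op g [Op g [Op [Op g] g]]]
  [Op g [Op [Op g [Op g]] g]]
  [Op g [Op [Op [Op g] g] g]]
  [Op [Op g [Op g [Op g]]] g]
  [Op [Op g [Op [Op g] g]] g]
  [Op [Op [Op g [Op g]] g] g]
  [Op [Op [Op [Op g] g] g] g]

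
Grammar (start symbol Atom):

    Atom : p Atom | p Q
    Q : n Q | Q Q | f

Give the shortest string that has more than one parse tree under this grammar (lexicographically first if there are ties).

length 2: no string has ≥2 trees
length 3: no string has ≥2 trees
length 4: p f f f has 2 parse trees

Two derivations of p f f f:
  Atom ⇒ p Q ⇒ p Q Q ⇒ p Q Q Q ⇒ p f Q Q ⇒ p f f Q ⇒ p f f f
  Atom ⇒ p Q ⇒ p Q Q ⇒ p f Q ⇒ p f Q Q ⇒ p f f Q ⇒ p f f f

p f f f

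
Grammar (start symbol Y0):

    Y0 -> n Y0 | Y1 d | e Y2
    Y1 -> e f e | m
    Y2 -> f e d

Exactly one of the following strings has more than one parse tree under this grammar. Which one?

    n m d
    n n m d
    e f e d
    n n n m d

n m d: 1 tree
n n m d: 1 tree
e f e d: 2 trees
n n n m d: 1 tree

e f e d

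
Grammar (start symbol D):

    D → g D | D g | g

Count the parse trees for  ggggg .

Parse trees for ggggg (showing first 6 of 16):
  [D g [D g [D g [D g [D g]]]]]
  [D g [D g [D g [D [D g] g]]]]
  [D g [D g [D [D g [D g]] g]]]
  [D g [D g [D [D [D g] g] g]]]
  [D g [D [D g [D g [D g]]] g]]
  [D g [D [D g [D [D g] g]] g]]

16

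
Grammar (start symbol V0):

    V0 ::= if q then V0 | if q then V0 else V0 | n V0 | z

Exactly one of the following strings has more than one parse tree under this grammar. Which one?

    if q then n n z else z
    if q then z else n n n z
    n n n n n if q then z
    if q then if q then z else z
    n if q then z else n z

if q then if q then z else z

if q then n n z else z: 1 tree
if q then z else n n n z: 1 tree
n n n n n if q then z: 1 tree
if q then if q then z else z: 2 trees
n if q then z else n z: 1 tree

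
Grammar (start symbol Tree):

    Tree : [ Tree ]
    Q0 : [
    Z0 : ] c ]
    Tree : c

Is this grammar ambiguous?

Only Tree is reachable from Tree; ignoring the rest: Each string is a nest of matched brackets around a single atom. An opening bracket forces the recursive rule; an atom forces the base rule.

Unambiguous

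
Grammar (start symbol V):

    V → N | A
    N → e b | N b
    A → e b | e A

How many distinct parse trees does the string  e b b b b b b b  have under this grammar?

1

Parse trees for e b b b b b b b:
  [V [N [N [N [N [N [N [N e b] b] b] b] b] b] b]]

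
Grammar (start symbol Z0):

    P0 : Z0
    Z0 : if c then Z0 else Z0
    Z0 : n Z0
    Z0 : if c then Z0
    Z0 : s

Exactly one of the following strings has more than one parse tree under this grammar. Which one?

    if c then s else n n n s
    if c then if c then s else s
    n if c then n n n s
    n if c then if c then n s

if c then s else n n n s: 1 tree
if c then if c then s else s: 2 trees
n if c then n n n s: 1 tree
n if c then if c then n s: 1 tree

if c then if c then s else s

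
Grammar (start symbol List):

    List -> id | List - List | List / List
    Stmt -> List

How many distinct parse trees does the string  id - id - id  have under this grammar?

2

Parse trees for id - id - id:
  [List [List id] - [List [List id] - [List id]]]
  [List [List [List id] - [List id]] - [List id]]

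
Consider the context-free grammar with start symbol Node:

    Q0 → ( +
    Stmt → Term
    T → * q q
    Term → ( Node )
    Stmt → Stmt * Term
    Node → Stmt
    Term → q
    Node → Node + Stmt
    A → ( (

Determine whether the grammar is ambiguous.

Unambiguous

Only Node, Stmt, Term are reachable from Node; ignoring the rest: The grammar is stratified — Node handles '+' (left-recursive), Stmt handles '*', Term atoms. Each operator has a fixed associativity and precedence level, so every string has one parse.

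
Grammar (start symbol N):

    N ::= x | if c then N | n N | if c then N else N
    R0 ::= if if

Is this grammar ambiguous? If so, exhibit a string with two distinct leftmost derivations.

Witness: if c then if c then x else x

Derivation 1: N ⇒ if c then N ⇒ if c then if c then N else N ⇒ if c then if c then x else N ⇒ if c then if c then x else x
Derivation 2: N ⇒ if c then N else N ⇒ if c then if c then N else N ⇒ if c then if c then x else N ⇒ if c then if c then x else x

Two distinct leftmost derivations for the same string.

Ambiguous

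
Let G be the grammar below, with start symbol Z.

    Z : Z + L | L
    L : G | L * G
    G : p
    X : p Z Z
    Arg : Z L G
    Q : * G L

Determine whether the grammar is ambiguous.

Unambiguous

(X, Arg, Q are unreachable from Z, so their rules don't affect L(Z).) This is a standard precedence ladder (Z over L over G), with each level left-recursive on its own operator ('+' at Z, '*' at L). That structure is LR(1), hence unambiguous.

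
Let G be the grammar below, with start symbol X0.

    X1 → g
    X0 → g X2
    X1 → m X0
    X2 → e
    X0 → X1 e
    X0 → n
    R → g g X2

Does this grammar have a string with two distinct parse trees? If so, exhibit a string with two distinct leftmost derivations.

Ambiguous

Witness: g e

Derivation 1: X0 ⇒ g X2 ⇒ g e
Derivation 2: X0 ⇒ X1 e ⇒ g e

Two distinct leftmost derivations for the same string.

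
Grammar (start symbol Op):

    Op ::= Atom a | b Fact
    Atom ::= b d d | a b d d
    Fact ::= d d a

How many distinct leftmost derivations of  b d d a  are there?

Parse trees for b d d a:
  [Op [Atom b d d] a]
  [Op b [Fact d d a]]

2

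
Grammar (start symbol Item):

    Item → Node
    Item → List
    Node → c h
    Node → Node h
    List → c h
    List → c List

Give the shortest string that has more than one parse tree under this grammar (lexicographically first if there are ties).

c h

length 2: c h has 2 parse trees

Two derivations of c h:
  Item ⇒ Node ⇒ c h
  Item ⇒ List ⇒ c h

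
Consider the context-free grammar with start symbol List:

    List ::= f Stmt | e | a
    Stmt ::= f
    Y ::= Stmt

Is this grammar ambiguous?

Unambiguous

Only List, Stmt are reachable from List; ignoring the rest: Each reachable nonterminal has at most one production per leading terminal, and all productions are right-linear; the derivation is determined token-by-token.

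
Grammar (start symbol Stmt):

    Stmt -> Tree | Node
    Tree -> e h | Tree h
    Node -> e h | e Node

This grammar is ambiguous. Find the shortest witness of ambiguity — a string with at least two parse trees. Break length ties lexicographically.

length 2: e h has 2 parse trees

Two derivations of e h:
  Stmt ⇒ Tree ⇒ e h
  Stmt ⇒ Node ⇒ e h

e h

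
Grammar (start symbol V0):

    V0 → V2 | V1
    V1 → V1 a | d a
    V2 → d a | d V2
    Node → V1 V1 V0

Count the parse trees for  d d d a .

Parse trees for d d d a:
  [V0 [V2 d [V2 d [V2 d a]]]]

1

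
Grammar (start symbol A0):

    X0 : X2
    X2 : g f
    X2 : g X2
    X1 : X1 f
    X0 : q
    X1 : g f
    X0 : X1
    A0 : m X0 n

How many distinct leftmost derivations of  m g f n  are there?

2

Parse trees for m g f n:
  [A0 m [X0 [X2 g f]] n]
  [A0 m [X0 [X1 g f]] n]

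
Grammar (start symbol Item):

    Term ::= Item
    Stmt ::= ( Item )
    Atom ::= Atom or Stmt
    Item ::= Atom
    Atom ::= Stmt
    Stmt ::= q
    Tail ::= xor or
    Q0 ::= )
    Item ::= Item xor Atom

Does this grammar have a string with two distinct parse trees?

Only Item, Atom, Stmt are reachable from Item; ignoring the rest: The grammar is stratified — Item handles 'xor' (left-recursive), Atom handles 'or', Stmt atoms. Each operator has a fixed associativity and precedence level, so every string has one parse.

Unambiguous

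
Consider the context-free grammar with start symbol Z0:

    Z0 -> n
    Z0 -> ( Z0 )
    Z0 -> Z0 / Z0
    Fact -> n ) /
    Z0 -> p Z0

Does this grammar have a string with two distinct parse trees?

Witness: p n / n

Derivation 1: Z0 ⇒ Z0 / Z0 ⇒ p Z0 / Z0 ⇒ p n / Z0 ⇒ p n / n
Derivation 2: Z0 ⇒ p Z0 ⇒ p Z0 / Z0 ⇒ p n / Z0 ⇒ p n / n

Two distinct leftmost derivations for the same string.

Ambiguous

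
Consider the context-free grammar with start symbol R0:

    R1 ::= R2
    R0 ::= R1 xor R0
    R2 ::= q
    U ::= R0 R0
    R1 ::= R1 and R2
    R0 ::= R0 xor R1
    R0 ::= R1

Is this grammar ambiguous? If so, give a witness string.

Ambiguous

Witness: q xor q

Derivation 1: R0 ⇒ R1 xor R0 ⇒ R2 xor R0 ⇒ q xor R0 ⇒ q xor R1 ⇒ q xor R2 ⇒ q xor q
Derivation 2: R0 ⇒ R0 xor R1 ⇒ R1 xor R1 ⇒ R2 xor R1 ⇒ q xor R1 ⇒ q xor R2 ⇒ q xor q

Two distinct leftmost derivations for the same string.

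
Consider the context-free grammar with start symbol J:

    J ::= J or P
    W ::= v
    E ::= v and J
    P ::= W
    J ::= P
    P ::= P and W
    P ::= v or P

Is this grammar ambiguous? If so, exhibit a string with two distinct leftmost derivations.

Ambiguous

Witness: v or v

Derivation 1: J ⇒ J or P ⇒ P or P ⇒ W or P ⇒ v or P ⇒ v or W ⇒ v or v
Derivation 2: J ⇒ P ⇒ v or P ⇒ v or W ⇒ v or v

Two distinct leftmost derivations for the same string.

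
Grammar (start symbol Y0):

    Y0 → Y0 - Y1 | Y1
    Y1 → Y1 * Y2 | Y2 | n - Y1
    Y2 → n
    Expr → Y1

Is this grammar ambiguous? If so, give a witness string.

Witness: n - n

Derivation 1: Y0 ⇒ Y0 - Y1 ⇒ Y1 - Y1 ⇒ Y2 - Y1 ⇒ n - Y1 ⇒ n - Y2 ⇒ n - n
Derivation 2: Y0 ⇒ Y1 ⇒ n - Y1 ⇒ n - Y2 ⇒ n - n

Two distinct leftmost derivations for the same string.

Ambiguous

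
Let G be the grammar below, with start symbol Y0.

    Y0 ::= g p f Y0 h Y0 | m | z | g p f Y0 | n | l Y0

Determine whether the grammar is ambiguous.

Ambiguous

Witness: g p f g p f m h m

Derivation 1: Y0 ⇒ g p f Y0 h Y0 ⇒ g p f g p f Y0 h Y0 ⇒ g p f g p f m h Y0 ⇒ g p f g p f m h m
Derivation 2: Y0 ⇒ g p f Y0 ⇒ g p f g p f Y0 h Y0 ⇒ g p f g p f m h Y0 ⇒ g p f g p f m h m

Two distinct leftmost derivations for the same string.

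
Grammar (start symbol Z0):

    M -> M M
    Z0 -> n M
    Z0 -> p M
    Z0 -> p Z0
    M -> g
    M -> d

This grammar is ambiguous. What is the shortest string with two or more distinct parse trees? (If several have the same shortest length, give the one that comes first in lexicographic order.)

length 2: no string has ≥2 trees
length 3: no string has ≥2 trees
length 4: n d d d has 2 parse trees

Two derivations of n d d d:
  Z0 ⇒ n M ⇒ n M M ⇒ n M M M ⇒ n d M M ⇒ n d d M ⇒ n d d d
  Z0 ⇒ n M ⇒ n M M ⇒ n d M ⇒ n d M M ⇒ n d d M ⇒ n d d d

n d d d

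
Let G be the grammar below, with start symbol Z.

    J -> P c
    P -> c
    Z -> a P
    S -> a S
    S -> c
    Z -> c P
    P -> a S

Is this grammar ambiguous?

Only Z, P, S are reachable from Z; ignoring the rest: The reachable rules are right-linear with at most one rule per (nonterminal, next-terminal) pair. Each input token forces the next rule, so parsing is deterministic.

Unambiguous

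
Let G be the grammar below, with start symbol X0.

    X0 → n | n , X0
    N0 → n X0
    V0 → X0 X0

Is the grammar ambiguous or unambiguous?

Only X0 is reachable from X0; ignoring the rest: The reachable grammar is A → atom sep A | atom. Each atom is followed by either the separator (recurse) or end-of-string (stop) — no choice point.

Unambiguous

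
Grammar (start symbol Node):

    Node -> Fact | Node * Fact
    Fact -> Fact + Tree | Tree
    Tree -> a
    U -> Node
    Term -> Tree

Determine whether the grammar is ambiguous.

(U, Term are unreachable from Node, so their rules don't affect L(Node).) The grammar is stratified — Node handles '*' (left-recursive), Fact handles '+', Tree atoms. Each operator has a fixed associativity and precedence level, so every string has one parse.

Unambiguous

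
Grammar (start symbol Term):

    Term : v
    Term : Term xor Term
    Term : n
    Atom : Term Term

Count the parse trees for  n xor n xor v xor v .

Parse trees for n xor n xor v xor v:
  [Term [Term n] xor [Term [Term n] xor [Term [Term v] xor [Term v]]]]
  [Term [Term n] xor [Term [Term [Term n] xor [Term v]] xor [Term v]]]
  [Term [Term [Term n] xor [Term n]] xor [Term [Term v] xor [Term v]]]
  [Term [Term [Term n] xor [Term [Term n] xor [Term v]]] xor [Term v]]
  [Term [Term [Term [Term n] xor [Term n]] xor [Term v]] xor [Term v]]

5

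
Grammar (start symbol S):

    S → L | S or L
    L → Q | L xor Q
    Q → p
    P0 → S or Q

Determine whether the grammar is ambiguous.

(P0 is unreachable from S, so its rules don't affect L(S).) S → S or L | L  ;  L → L xor Q | Q  — a left-associative chain with Q at the bottom. Each string factors uniquely by precedence.

Unambiguous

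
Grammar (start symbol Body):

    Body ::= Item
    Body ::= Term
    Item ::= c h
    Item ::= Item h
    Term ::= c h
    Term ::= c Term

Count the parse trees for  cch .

1

Parse trees for cch:
  [Body [Term c [Term c h]]]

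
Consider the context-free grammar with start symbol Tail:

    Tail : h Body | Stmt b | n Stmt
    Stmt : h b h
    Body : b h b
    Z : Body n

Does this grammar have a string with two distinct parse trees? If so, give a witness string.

Ambiguous

Witness: h b h b

Derivation 1: Tail ⇒ h Body ⇒ h b h b
Derivation 2: Tail ⇒ Stmt b ⇒ h b h b

Two distinct leftmost derivations for the same string.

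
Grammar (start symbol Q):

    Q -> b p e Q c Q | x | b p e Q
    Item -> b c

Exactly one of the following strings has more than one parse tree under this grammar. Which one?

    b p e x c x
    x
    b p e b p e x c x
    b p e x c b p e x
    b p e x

b p e x c x: 1 tree
x: 1 tree
b p e b p e x c x: 2 trees
b p e x c b p e x: 1 tree
b p e x: 1 tree

b p e b p e x c x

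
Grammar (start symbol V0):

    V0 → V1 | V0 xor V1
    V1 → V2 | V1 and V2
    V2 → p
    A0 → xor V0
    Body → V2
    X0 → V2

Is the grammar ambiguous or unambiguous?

Unambiguous

(A0, Body, X0 are unreachable from V0, so their rules don't affect L(V0).) V0 → V0 xor V1 | V1  ;  V1 → V1 and V2 | V2  — a left-associative chain with V2 at the bottom. Each string factors uniquely by precedence.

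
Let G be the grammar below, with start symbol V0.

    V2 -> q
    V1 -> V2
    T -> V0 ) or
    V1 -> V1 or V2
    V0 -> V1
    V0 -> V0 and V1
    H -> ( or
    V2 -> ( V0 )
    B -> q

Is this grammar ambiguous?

(T, B, H are unreachable from V0, so their rules don't affect L(V0).) V0 → V0 and V1 | V1  ;  V1 → V1 or V2 | V2  — a left-associative chain with V2 at the bottom. Each string factors uniquely by precedence.

Unambiguous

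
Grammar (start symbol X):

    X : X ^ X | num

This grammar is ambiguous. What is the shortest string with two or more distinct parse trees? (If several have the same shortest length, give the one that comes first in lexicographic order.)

num ^ num ^ num

length 1: no string has ≥2 trees
length 3: no string has ≥2 trees
length 5: num ^ num ^ num has 2 parse trees

Two derivations of num ^ num ^ num:
  X ⇒ X ^ X ⇒ X ^ X ^ X ⇒ num ^ X ^ X ⇒ num ^ num ^ X ⇒ num ^ num ^ num
  X ⇒ X ^ X ⇒ num ^ X ⇒ num ^ X ^ X ⇒ num ^ num ^ X ⇒ num ^ num ^ num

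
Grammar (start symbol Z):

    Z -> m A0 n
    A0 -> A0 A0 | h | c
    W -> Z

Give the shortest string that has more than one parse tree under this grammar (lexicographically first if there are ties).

length 3: no string has ≥2 trees
length 4: no string has ≥2 trees
length 5: m c c c n has 2 parse trees

Two derivations of m c c c n:
  Z ⇒ m A0 n ⇒ m A0 A0 n ⇒ m A0 A0 A0 n ⇒ m c A0 A0 n ⇒ m c c A0 n ⇒ m c c c n
  Z ⇒ m A0 n ⇒ m A0 A0 n ⇒ m c A0 n ⇒ m c A0 A0 n ⇒ m c c A0 n ⇒ m c c c n

m c c c n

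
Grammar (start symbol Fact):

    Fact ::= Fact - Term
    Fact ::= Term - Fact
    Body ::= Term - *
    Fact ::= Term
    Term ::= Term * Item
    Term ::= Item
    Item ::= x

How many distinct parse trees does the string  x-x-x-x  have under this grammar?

8

Parse trees for x-x-x-x:
  [Fact [Fact [Fact [Fact [Term [Item x]]] - [Term [Item x]]] - [Term [Item x]]] - [Term [Item x]]]
  [Fact [Fact [Fact [Term [Item x]] - [Fact [Term [Item x]]]] - [Term [Item x]]] - [Term [Item x]]]
  [Fact [Fact [Term [Item x]] - [Fact [Fact [Term [Item x]]] - [Term [Item x]]]] - [Term [Item x]]]
  [Fact [Fact [Term [Item x]] - [Fact [Term [Item x]] - [Fact [Term [Item x]]]]] - [Term [Item x]]]
  [Fact [Term [Item x]] - [Fact [Fact [Fact [Term [Item x]]] - [Term [Item x]]] - [Term [Item x]]]]
  [Fact [Term [Item x]] - [Fact [Fact [Term [Item x]] - [Fact [Term [Item x]]]] - [Term [Item x]]]]
  [Fact [Term [Item x]] - [Fact [Term [Item x]] - [Fact [Fact [Term [Item x]]] - [Term [Item x]]]]]
  [Fact [Term [Item x]] - [Fact [Term [Item x]] - [Fact [Term [Item x]] - [Fact [Term [Item x]]]]]]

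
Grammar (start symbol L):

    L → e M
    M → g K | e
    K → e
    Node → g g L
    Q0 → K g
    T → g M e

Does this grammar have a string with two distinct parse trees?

Only L, M, K are reachable from L; ignoring the rest: The reachable rules are right-linear with at most one rule per (nonterminal, next-terminal) pair. Each input token forces the next rule, so parsing is deterministic.

Unambiguous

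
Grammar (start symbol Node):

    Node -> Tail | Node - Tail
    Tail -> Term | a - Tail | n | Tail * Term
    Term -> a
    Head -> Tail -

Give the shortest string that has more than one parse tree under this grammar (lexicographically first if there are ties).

length 1: no string has ≥2 trees
length 3: a - a has 2 parse trees

Two derivations of a - a:
  Node ⇒ Tail ⇒ a - Tail ⇒ a - Term ⇒ a - a
  Node ⇒ Node - Tail ⇒ Tail - Tail ⇒ Term - Tail ⇒ a - Tail ⇒ a - Term ⇒ a - a

a - a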